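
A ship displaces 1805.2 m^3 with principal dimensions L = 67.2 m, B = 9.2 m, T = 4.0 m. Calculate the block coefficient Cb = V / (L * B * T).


Formula: Cb = V / (L * B * T)
Step 1 — L * B * T = 67.2 * 9.2 * 4.0 = 2472.96 m^3
Step 2 — Cb = 1805.2 / 2472.96 ≈ 0.72998 (5 s.f.)

0.72998


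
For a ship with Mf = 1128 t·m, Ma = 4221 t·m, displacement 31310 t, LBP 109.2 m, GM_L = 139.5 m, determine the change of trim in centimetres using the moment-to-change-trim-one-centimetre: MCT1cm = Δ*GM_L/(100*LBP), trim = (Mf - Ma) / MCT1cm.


Formula: net trimming moment = Mf - Ma; MCT1cm = Δ*GM_L/(100*LBP); trim = net moment / MCT1cm
Step 1 — net trimming moment = 1128 - 4221 = -3093 t·m
Step 2 — MCT1cm = 31310 * 139.5 / (100 * 109.2) = 399.9766 t·m/cm
Step 3 — trim = -3093 / 399.9766 ≈ -7.7330 cm (5 s.f.)

-7.7330 cm


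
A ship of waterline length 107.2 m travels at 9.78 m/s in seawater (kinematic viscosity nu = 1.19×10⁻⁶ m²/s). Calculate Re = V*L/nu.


Formula: Re = V * L / nu
Step 1 — V * L = 9.78 * 107.2 = 1048.416 m^2/s
Step 2 — Re = 1048.416 / 1.19e-6 = 8.81e+08

8.81e+08


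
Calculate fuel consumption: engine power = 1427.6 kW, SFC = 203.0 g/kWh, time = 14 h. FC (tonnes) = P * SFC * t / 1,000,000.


Formula: FC (tonnes) = P * SFC * t / 1,000,000
Step 1 — P * SFC * t = 1427.6 * 203.0 * 14 = 4057239.2 g
Step 2 — FC (tonnes) = 4057239.2 / 1,000,000 ≈ 4.0572 tonnes (5 s.f.)

4.0572 tonnes


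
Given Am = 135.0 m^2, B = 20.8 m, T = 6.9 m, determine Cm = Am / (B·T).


Formula: Cm = Am / (B * T)
Step 1 — B * T = 20.8 * 6.9 = 143.52 m^2
Step 2 — Cm = 135.0 / 143.52 ≈ 0.94064 (5 s.f.)

0.94064


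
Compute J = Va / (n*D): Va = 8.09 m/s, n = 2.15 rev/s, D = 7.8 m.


Formula: J = Va / (n * D)
Step 1 — n * D = 2.15 * 7.8 = 16.77
Step 2 — J = 8.09 / 16.77 ≈ 0.48241 (5 s.f.)

0.48241


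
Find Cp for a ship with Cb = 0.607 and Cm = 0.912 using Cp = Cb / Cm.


Formula: Cp = Cb / Cm
Substituting: Cp = 0.607 / 0.912
Result: Cp ≈ 0.66557 (5 s.f.)

0.66557


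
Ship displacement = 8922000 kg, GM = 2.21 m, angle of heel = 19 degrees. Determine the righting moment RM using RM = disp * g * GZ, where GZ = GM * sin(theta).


Formula: GZ = GM * sin(theta); RM = disp * g * GZ
Step 1 — GZ = 2.21 * sin(19°) = 2.21 * 0.325568 = 0.719505 m
Step 2 — RM = 8922000 * 9.81 * 0.719505 ≈ 62975000 N·m (5 s.f.)

62975000 N·m


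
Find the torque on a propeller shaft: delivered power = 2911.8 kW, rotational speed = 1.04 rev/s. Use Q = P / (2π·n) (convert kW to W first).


Formula: Q = P_W / (2 * pi * n)
Step 1 — P_W = 2911.8 kW * 1000 = 2911800.0 W
Step 2 — 2 * pi * n = 2 * pi * 1.04 = 6.534513
Step 3 — Q = 2911800.0 / 6.534513 ≈ 445600 N·m (5 s.f.)

445600 N·m


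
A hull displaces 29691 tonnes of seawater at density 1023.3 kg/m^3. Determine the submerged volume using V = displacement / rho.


Formula: V = mass / rho
Step 1 — convert tonnes to kg: 29691 t * 1000 = 29691000 kg
Step 2 — V = 29691000 / 1023.3 ≈ 29015 m^3 (5 s.f.)

29015 m^3


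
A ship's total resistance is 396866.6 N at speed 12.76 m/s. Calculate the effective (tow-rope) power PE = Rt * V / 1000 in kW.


Formula: PE = Rt * V / 1000 (kW)
Step 1 — PE (W) = 396866.6 * 12.76 = 5064017.816 W
Step 2 — PE (kW) = 5064017.816 / 1000 ≈ 5064.0 kW (5 s.f.)

5064.0 kW


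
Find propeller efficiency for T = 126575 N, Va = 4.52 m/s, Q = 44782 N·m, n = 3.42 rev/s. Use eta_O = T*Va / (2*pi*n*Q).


Formula: eta = T * Va / (2 * pi * n * Q)
Step 1 — numerator = T * Va = 126575 * 4.52 = 572119.0
Step 2 — 2 * pi * n = 2 * pi * 3.42 = 21.488494
Step 3 — denominator = 21.488494 * 44782 = 962297.74
Step 4 — eta = 572119.0 / 962297.74 ≈ 0.59453 (5 s.f.)

0.59453


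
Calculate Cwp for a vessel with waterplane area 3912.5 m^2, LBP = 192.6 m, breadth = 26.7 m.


Formula: Cwp = Aw / (L * B)
Step 1 — L * B = 192.6 * 26.7 = 5142.42 m^2
Step 2 — Cwp = 3912.5 / 5142.42 ≈ 0.76083 (5 s.f.)

0.76083


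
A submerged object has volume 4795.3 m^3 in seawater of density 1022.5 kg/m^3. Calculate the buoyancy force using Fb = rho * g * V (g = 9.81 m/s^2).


Formula: Fb = rho * g * V
Substituting: Fb = 1022.5 * 9.81 * 4795.3
Intermediate: 1022.5 * 9.81 = 10030.725
Result: Fb = 10030.725 * 4795.3 ≈ 48100000 N (5 s.f.)

48100000 N


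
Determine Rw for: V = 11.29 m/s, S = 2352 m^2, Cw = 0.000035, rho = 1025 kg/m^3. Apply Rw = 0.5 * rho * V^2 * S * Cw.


Formula: Rw = 0.5 * rho * V^2 * S * Cw
Step 1 — V^2 = 11.29^2 = 127.4641
Step 2 — 0.5 * rho * V^2 = 0.5 * 1025 * 127.4641 = 65325.35125
Step 3 — Rw = 65325.35125 * 2352 * 0.000035 ≈ 5377.6 N (5 s.f.)

5377.6 N


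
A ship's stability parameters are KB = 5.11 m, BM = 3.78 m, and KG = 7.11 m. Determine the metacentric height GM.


Formula: GM = KB + BM - KG
Step 1 — KM = KB + BM = 5.11 + 3.78 = 8.89 m
Step 2 — GM = KM - KG = 8.89 - 7.11 = 1.78 m

1.78 m


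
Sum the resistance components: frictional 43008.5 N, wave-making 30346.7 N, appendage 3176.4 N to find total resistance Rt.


Formula: Rt = Rf + Rw + Ra
Substituting: Rt = 43008.5 + 30346.7 + 3176.4
Result: Rt = 76531.6 N

76531.6 N


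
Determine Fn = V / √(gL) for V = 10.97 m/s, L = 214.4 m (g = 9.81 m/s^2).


Formula: Fn = V / sqrt(g * L)
Step 1 — g * L = 9.81 * 214.4 = 2103.264
Step 2 — sqrt(g * L) = sqrt(2103.264) = 45.861356
Step 3 — Fn = 10.97 / 45.861356 ≈ 0.23920 (5 s.f.)

0.23920


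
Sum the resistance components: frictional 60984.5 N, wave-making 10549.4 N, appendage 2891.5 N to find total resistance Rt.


Formula: Rt = Rf + Rw + Ra
Substituting: Rt = 60984.5 + 10549.4 + 2891.5
Result: Rt = 74425.4 N

74425.4 N


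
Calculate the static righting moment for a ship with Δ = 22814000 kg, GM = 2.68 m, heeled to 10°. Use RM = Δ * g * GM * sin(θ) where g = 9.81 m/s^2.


Formula: GZ = GM * sin(theta); RM = disp * g * GZ
Step 1 — GZ = 2.68 * sin(10°) = 2.68 * 0.173648 = 0.465377 m
Step 2 — RM = 22814000 * 9.81 * 0.465377 ≈ 104150000 N·m (5 s.f.)

104150000 N·m


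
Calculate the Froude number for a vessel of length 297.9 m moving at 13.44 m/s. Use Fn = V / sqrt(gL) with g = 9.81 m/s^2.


Formula: Fn = V / sqrt(g * L)
Step 1 — g * L = 9.81 * 297.9 = 2922.399
Step 2 — sqrt(g * L) = sqrt(2922.399) = 54.059218
Step 3 — Fn = 13.44 / 54.059218 ≈ 0.24862 (5 s.f.)

0.24862


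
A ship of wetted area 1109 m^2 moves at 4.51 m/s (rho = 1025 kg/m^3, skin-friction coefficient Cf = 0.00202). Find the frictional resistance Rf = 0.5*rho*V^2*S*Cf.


Formula: Rf = 0.5 * rho * V^2 * S * Cf
Step 1 — V^2 = 4.51^2 = 20.3401
Step 2 — 0.5 * rho * V^2 = 0.5 * 1025 * 20.3401 = 10424.30125
Step 3 — Rf = 10424.30125 * 1109 * 0.00202 ≈ 23352 N (5 s.f.)

23352 N


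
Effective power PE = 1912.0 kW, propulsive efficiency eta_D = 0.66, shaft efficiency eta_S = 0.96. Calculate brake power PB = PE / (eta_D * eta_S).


Formula: PB = PE / (eta_D * eta_S)
Step 1 — combined efficiency = eta_D * eta_S = 0.66 * 0.96 = 0.6336
Step 2 — PB = 1912.0 / 0.6336 ≈ 3017.7 kW (5 s.f.)

3017.7 kW


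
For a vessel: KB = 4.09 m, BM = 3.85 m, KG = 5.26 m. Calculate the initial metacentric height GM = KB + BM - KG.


Formula: GM = KB + BM - KG
Step 1 — KM = KB + BM = 4.09 + 3.85 = 7.94 m
Step 2 — GM = KM - KG = 7.94 - 5.26 = 2.68 m

2.68 m


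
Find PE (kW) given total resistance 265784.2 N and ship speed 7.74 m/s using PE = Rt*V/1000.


Formula: PE = Rt * V / 1000 (kW)
Step 1 — PE (W) = 265784.2 * 7.74 = 2057169.708 W
Step 2 — PE (kW) = 2057169.708 / 1000 ≈ 2057.2 kW (5 s.f.)

2057.2 kW


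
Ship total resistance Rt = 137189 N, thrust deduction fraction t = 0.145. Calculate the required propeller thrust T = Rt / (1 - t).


Formula: T = Rt / (1 - t)
Step 1 — (1 - t) = 1 - 0.145 = 0.855
Step 2 — T = 137189 / 0.855 ≈ 160450 N (5 s.f.)

160450 N


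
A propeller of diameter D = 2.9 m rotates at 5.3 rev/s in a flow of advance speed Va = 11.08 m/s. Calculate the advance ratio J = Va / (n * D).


Formula: J = Va / (n * D)
Step 1 — n * D = 5.3 * 2.9 = 15.37
Step 2 — J = 11.08 / 15.37 ≈ 0.72088 (5 s.f.)

0.72088


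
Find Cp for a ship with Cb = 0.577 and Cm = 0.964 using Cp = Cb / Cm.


Formula: Cp = Cb / Cm
Substituting: Cp = 0.577 / 0.964
Result: Cp ≈ 0.59855 (5 s.f.)

0.59855


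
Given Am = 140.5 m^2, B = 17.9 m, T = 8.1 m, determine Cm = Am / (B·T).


Formula: Cm = Am / (B * T)
Step 1 — B * T = 17.9 * 8.1 = 144.99 m^2
Step 2 — Cm = 140.5 / 144.99 ≈ 0.96903 (5 s.f.)

0.96903


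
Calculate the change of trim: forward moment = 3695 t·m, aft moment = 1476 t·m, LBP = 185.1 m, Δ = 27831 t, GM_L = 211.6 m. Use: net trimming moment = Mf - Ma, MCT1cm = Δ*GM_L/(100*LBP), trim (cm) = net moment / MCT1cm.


Formula: net trimming moment = Mf - Ma; MCT1cm = Δ*GM_L/(100*LBP); trim = net moment / MCT1cm
Step 1 — net trimming moment = 3695 - 1476 = 2219 t·m
Step 2 — MCT1cm = 27831 * 211.6 / (100 * 185.1) = 318.1545 t·m/cm
Step 3 — trim = 2219 / 318.1545 ≈ 6.9746 cm (5 s.f.)

6.9746 cm


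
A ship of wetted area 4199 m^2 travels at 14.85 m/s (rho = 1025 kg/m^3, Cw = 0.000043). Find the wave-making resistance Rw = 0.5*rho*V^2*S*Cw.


Formula: Rw = 0.5 * rho * V^2 * S * Cw
Step 1 — V^2 = 14.85^2 = 220.5225
Step 2 — 0.5 * rho * V^2 = 0.5 * 1025 * 220.5225 = 113017.78125
Step 3 — Rw = 113017.78125 * 4199 * 0.000043 ≈ 20406 N (5 s.f.)

20406 N


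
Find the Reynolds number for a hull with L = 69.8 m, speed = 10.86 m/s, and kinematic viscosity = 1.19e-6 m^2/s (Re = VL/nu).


Formula: Re = V * L / nu
Step 1 — V * L = 10.86 * 69.8 = 758.028 m^2/s
Step 2 — Re = 758.028 / 1.19e-6 = 6.37e+08

6.37e+08


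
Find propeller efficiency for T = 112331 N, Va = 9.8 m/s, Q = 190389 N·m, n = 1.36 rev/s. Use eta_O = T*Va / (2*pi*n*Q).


Formula: eta = T * Va / (2 * pi * n * Q)
Step 1 — numerator = T * Va = 112331 * 9.8 = 1100843.8
Step 2 — 2 * pi * n = 2 * pi * 1.36 = 8.545132
Step 3 — denominator = 8.545132 * 190389 = 1626899.14
Step 4 — eta = 1100843.8 / 1626899.14 ≈ 0.67665 (5 s.f.)

0.67665


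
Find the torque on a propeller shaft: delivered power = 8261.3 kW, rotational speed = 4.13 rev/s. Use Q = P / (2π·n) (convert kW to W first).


Formula: Q = P_W / (2 * pi * n)
Step 1 — P_W = 8261.3 kW * 1000 = 8261300.0 W
Step 2 — 2 * pi * n = 2 * pi * 4.13 = 25.949555
Step 3 — Q = 8261300.0 / 25.949555 ≈ 318360 N·m (5 s.f.)

318360 N·m


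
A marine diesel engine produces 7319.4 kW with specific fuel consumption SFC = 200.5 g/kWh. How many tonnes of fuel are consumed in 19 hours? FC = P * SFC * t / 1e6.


Formula: FC (tonnes) = P * SFC * t / 1,000,000
Step 1 — P * SFC * t = 7319.4 * 200.5 * 19 = 27883254.3 g
Step 2 — FC (tonnes) = 27883254.3 / 1,000,000 ≈ 27.883 tonnes (5 s.f.)

27.883 tonnes


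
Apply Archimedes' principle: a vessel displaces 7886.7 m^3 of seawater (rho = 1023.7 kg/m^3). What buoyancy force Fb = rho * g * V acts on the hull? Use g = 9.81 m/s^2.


Formula: Fb = rho * g * V
Substituting: Fb = 1023.7 * 9.81 * 7886.7
Intermediate: 1023.7 * 9.81 = 10042.497
Result: Fb = 10042.497 * 7886.7 ≈ 79202000 N (5 s.f.)

79202000 N


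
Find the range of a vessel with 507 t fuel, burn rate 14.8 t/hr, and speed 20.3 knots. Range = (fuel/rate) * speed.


Formula: endurance = fuel / rate; range = endurance * speed
Step 1 — endurance = 507 / 14.8 = 34.2568 hours
Step 2 — range = 34.2568 * 20.3 ≈ 695.41 nautical miles (5 s.f.)

695.41 NM


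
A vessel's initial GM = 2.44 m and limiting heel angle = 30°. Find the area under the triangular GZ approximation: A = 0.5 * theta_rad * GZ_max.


Formula: GZ_max = GM * sin(theta); Area = 0.5 * theta_rad * GZ_max
Step 1 — GZ_max = 2.44 * sin(30°) = 2.44 * 0.5 = 1.22 m
Step 2 — theta_rad = 30 * pi/180 = 0.523599 rad
Step 3 — Area = 0.5 * 0.523599 * 1.22 ≈ 0.31940 m·rad (5 s.f.)

0.31940 m·rad


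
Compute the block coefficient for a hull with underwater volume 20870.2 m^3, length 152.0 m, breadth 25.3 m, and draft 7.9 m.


Formula: Cb = V / (L * B * T)
Step 1 — L * B * T = 152.0 * 25.3 * 7.9 = 30380.24 m^3
Step 2 — Cb = 20870.2 / 30380.24 ≈ 0.68697 (5 s.f.)

0.68697


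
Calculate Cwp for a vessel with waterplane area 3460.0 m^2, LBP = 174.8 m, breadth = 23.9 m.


Formula: Cwp = Aw / (L * B)
Step 1 — L * B = 174.8 * 23.9 = 4177.72 m^2
Step 2 — Cwp = 3460.0 / 4177.72 ≈ 0.82820 (5 s.f.)

0.82820


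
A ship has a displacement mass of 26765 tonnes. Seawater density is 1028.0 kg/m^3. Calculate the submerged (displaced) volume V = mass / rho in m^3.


Formula: V = mass / rho
Step 1 — convert tonnes to kg: 26765 t * 1000 = 26765000 kg
Step 2 — V = 26765000 / 1028.0 ≈ 26036 m^3 (5 s.f.)

26036 m^3


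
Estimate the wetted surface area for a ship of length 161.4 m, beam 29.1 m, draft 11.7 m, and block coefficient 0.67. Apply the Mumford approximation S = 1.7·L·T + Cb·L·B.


Formula: S = 1.7*L*T + V/T with V = Cb*L*B*T, i.e. S = L * (1.7*T + Cb*B)
Step 1 — 1.7*T = 1.7 * 11.7 = 19.89 m
Step 2 — Cb*B = 0.67 * 29.1 = 19.497 m
Step 3 — 1.7*T + Cb*B = 19.89 + 19.497 = 39.387 m
Step 4 — S = 161.4 * 39.387 ≈ 6357.1 m^2 (5 s.f.)

6357.1 m^2


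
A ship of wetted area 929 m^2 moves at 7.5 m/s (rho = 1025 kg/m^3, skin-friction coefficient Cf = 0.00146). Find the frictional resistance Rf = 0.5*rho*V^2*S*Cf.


Formula: Rf = 0.5 * rho * V^2 * S * Cf
Step 1 — V^2 = 7.5^2 = 56.25
Step 2 — 0.5 * rho * V^2 = 0.5 * 1025 * 56.25 = 28828.125
Step 3 — Rf = 28828.125 * 929 * 0.00146 ≈ 39101 N (5 s.f.)

39101 N


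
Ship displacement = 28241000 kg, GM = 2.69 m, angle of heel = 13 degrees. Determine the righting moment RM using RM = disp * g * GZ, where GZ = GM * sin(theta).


Formula: GZ = GM * sin(theta); RM = disp * g * GZ
Step 1 — GZ = 2.69 * sin(13°) = 2.69 * 0.224951 = 0.605118 m
Step 2 — RM = 28241000 * 9.81 * 0.605118 ≈ 167640000 N·m (5 s.f.)

167640000 N·m


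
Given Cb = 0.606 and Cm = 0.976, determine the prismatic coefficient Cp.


Formula: Cp = Cb / Cm
Substituting: Cp = 0.606 / 0.976
Result: Cp ≈ 0.62090 (5 s.f.)

0.62090


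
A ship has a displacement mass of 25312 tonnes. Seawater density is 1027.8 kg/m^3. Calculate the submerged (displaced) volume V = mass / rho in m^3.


Formula: V = mass / rho
Step 1 — convert tonnes to kg: 25312 t * 1000 = 25312000 kg
Step 2 — V = 25312000 / 1027.8 ≈ 24627 m^3 (5 s.f.)

24627 m^3


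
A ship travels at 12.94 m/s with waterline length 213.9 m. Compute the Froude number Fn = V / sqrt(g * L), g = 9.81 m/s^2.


Formula: Fn = V / sqrt(g * L)
Step 1 — g * L = 9.81 * 213.9 = 2098.359
Step 2 — sqrt(g * L) = sqrt(2098.359) = 45.807849
Step 3 — Fn = 12.94 / 45.807849 ≈ 0.28248 (5 s.f.)

0.28248


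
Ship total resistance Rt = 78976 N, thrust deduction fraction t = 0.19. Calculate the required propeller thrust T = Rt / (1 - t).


Formula: T = Rt / (1 - t)
Step 1 — (1 - t) = 1 - 0.19 = 0.81
Step 2 — T = 78976 / 0.81 ≈ 97501 N (5 s.f.)

97501 N


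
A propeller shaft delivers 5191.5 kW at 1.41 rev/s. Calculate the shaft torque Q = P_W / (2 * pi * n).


Formula: Q = P_W / (2 * pi * n)
Step 1 — P_W = 5191.5 kW * 1000 = 5191500.0 W
Step 2 — 2 * pi * n = 2 * pi * 1.41 = 8.859291
Step 3 — Q = 5191500.0 / 8.859291 ≈ 585990 N·m (5 s.f.)

585990 N·m


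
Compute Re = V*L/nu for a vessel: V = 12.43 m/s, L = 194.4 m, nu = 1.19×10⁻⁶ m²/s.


Formula: Re = V * L / nu
Step 1 — V * L = 12.43 * 194.4 = 2416.392 m^2/s
Step 2 — Re = 2416.392 / 1.19e-6 = 2.03e+09

2.03e+09


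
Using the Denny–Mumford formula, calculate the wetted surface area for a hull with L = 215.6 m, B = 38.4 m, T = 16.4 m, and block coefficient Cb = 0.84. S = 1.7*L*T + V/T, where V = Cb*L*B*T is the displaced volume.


Formula: S = 1.7*L*T + V/T with V = Cb*L*B*T, i.e. S = L * (1.7*T + Cb*B)
Step 1 — 1.7*T = 1.7 * 16.4 = 27.88 m
Step 2 — Cb*B = 0.84 * 38.4 = 32.256 m
Step 3 — 1.7*T + Cb*B = 27.88 + 32.256 = 60.136 m
Step 4 — S = 215.6 * 60.136 ≈ 12965 m^2 (5 s.f.)

12965 m^2


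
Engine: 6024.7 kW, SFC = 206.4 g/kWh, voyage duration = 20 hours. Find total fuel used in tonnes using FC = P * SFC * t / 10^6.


Formula: FC (tonnes) = P * SFC * t / 1,000,000
Step 1 — P * SFC * t = 6024.7 * 206.4 * 20 = 24869961.6 g
Step 2 — FC (tonnes) = 24869961.6 / 1,000,000 ≈ 24.870 tonnes (5 s.f.)

24.870 tonnes


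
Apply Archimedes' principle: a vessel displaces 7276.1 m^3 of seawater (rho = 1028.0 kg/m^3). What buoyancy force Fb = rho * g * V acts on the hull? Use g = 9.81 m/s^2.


Formula: Fb = rho * g * V
Substituting: Fb = 1028.0 * 9.81 * 7276.1
Intermediate: 1028.0 * 9.81 = 10084.68
Result: Fb = 10084.68 * 7276.1 ≈ 73377000 N (5 s.f.)

73377000 N


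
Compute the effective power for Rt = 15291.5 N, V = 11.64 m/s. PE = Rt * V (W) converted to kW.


Formula: PE = Rt * V / 1000 (kW)
Step 1 — PE (W) = 15291.5 * 11.64 = 177993.06 W
Step 2 — PE (kW) = 177993.06 / 1000 ≈ 177.99 kW (5 s.f.)

177.99 kW


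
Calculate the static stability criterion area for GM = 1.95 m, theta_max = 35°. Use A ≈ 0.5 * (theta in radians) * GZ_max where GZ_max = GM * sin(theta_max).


Formula: GZ_max = GM * sin(theta); Area = 0.5 * theta_rad * GZ_max
Step 1 — GZ_max = 1.95 * sin(35°) = 1.95 * 0.573576 = 1.118473 m
Step 2 — theta_rad = 35 * pi/180 = 0.610865 rad
Step 3 — Area = 0.5 * 0.610865 * 1.118473 ≈ 0.34162 m·rad (5 s.f.)

0.34162 m·rad


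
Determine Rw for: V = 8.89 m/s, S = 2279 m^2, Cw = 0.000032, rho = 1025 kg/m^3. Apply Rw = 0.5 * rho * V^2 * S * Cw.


Formula: Rw = 0.5 * rho * V^2 * S * Cw
Step 1 — V^2 = 8.89^2 = 79.0321
Step 2 — 0.5 * rho * V^2 = 0.5 * 1025 * 79.0321 = 40503.95125
Step 3 — Rw = 40503.95125 * 2279 * 0.000032 ≈ 2953.9 N (5 s.f.)

2953.9 N


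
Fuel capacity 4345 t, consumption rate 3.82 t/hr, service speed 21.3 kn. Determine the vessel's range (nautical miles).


Formula: endurance = fuel / rate; range = endurance * speed
Step 1 — endurance = 4345 / 3.82 = 1137.4346 hours
Step 2 — range = 1137.4346 * 21.3 ≈ 24227 nautical miles (5 s.f.)

24227 NM


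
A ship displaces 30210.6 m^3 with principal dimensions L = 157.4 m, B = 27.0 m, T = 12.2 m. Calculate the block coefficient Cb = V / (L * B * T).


Formula: Cb = V / (L * B * T)
Step 1 — L * B * T = 157.4 * 27.0 * 12.2 = 51847.56 m^3
Step 2 — Cb = 30210.6 / 51847.56 ≈ 0.58268 (5 s.f.)

0.58268


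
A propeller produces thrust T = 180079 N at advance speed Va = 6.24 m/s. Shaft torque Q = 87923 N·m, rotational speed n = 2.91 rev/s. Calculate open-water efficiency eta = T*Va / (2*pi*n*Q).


Formula: eta = T * Va / (2 * pi * n * Q)
Step 1 — numerator = T * Va = 180079 * 6.24 = 1123692.96
Step 2 — 2 * pi * n = 2 * pi * 2.91 = 18.284069
Step 3 — denominator = 18.284069 * 87923 = 1607590.2
Step 4 — eta = 1123692.96 / 1607590.2 ≈ 0.69899 (5 s.f.)

0.69899


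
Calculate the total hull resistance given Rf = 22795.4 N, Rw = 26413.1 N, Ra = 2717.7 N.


Formula: Rt = Rf + Rw + Ra
Substituting: Rt = 22795.4 + 26413.1 + 2717.7
Result: Rt = 51926.2 N

51926.2 N


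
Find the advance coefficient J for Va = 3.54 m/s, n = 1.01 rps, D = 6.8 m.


Formula: J = Va / (n * D)
Step 1 — n * D = 1.01 * 6.8 = 6.868
Step 2 — J = 3.54 / 6.868 ≈ 0.51543 (5 s.f.)

0.51543


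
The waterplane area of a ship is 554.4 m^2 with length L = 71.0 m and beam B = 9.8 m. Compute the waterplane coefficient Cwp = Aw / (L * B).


Formula: Cwp = Aw / (L * B)
Step 1 — L * B = 71.0 * 9.8 = 695.8 m^2
Step 2 — Cwp = 554.4 / 695.8 ≈ 0.79678 (5 s.f.)

0.79678


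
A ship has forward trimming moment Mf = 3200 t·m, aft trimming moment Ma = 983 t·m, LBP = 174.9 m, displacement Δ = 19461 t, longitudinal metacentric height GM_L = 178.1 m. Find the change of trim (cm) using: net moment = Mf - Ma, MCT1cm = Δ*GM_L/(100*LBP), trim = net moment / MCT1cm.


Formula: net trimming moment = Mf - Ma; MCT1cm = Δ*GM_L/(100*LBP); trim = net moment / MCT1cm
Step 1 — net trimming moment = 3200 - 983 = 2217 t·m
Step 2 — MCT1cm = 19461 * 178.1 / (100 * 174.9) = 198.1706 t·m/cm
Step 3 — trim = 2217 / 198.1706 ≈ 11.187 cm (5 s.f.)

11.187 cm


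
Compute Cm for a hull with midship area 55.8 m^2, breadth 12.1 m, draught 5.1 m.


Formula: Cm = Am / (B * T)
Step 1 — B * T = 12.1 * 5.1 = 61.71 m^2
Step 2 — Cm = 55.8 / 61.71 ≈ 0.90423 (5 s.f.)

0.90423


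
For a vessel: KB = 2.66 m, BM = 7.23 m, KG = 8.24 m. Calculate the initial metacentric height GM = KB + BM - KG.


Formula: GM = KB + BM - KG
Step 1 — KM = KB + BM = 2.66 + 7.23 = 9.89 m
Step 2 — GM = KM - KG = 9.89 - 8.24 = 1.65 m

1.65 m


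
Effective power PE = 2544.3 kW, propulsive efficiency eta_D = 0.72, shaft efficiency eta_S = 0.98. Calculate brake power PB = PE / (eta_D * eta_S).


Formula: PB = PE / (eta_D * eta_S)
Step 1 — combined efficiency = eta_D * eta_S = 0.72 * 0.98 = 0.7056
Step 2 — PB = 2544.3 / 0.7056 ≈ 3605.9 kW (5 s.f.)

3605.9 kW


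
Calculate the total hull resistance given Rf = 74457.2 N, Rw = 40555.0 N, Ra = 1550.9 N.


Formula: Rt = Rf + Rw + Ra
Substituting: Rt = 74457.2 + 40555.0 + 1550.9
Result: Rt = 116563.1 N

116563.1 N


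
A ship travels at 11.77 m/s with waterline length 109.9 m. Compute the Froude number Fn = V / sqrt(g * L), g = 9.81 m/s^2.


Formula: Fn = V / sqrt(g * L)
Step 1 — g * L = 9.81 * 109.9 = 1078.119
Step 2 — sqrt(g * L) = sqrt(1078.119) = 32.834722
Step 3 — Fn = 11.77 / 32.834722 ≈ 0.35846 (5 s.f.)

0.35846


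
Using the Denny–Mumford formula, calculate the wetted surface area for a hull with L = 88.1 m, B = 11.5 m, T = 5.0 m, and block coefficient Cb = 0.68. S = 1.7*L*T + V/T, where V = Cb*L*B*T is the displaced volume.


Formula: S = 1.7*L*T + V/T with V = Cb*L*B*T, i.e. S = L * (1.7*T + Cb*B)
Step 1 — 1.7*T = 1.7 * 5.0 = 8.5 m
Step 2 — Cb*B = 0.68 * 11.5 = 7.82 m
Step 3 — 1.7*T + Cb*B = 8.5 + 7.82 = 16.32 m
Step 4 — S = 88.1 * 16.32 ≈ 1437.8 m^2 (5 s.f.)

1437.8 m^2


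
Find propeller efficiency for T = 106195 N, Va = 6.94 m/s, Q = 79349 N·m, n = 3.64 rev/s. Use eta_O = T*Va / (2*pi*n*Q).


Formula: eta = T * Va / (2 * pi * n * Q)
Step 1 — numerator = T * Va = 106195 * 6.94 = 736993.3
Step 2 — 2 * pi * n = 2 * pi * 3.64 = 22.870795
Step 3 — denominator = 22.870795 * 79349 = 1814774.71
Step 4 — eta = 736993.3 / 1814774.71 ≈ 0.40611 (5 s.f.)

0.40611


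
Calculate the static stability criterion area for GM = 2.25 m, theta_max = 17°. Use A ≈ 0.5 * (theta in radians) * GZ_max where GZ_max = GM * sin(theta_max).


Formula: GZ_max = GM * sin(theta); Area = 0.5 * theta_rad * GZ_max
Step 1 — GZ_max = 2.25 * sin(17°) = 2.25 * 0.292372 = 0.657837 m
Step 2 — theta_rad = 17 * pi/180 = 0.296706 rad
Step 3 — Area = 0.5 * 0.296706 * 0.657837 ≈ 0.097592 m·rad (5 s.f.)

0.097592 m·rad


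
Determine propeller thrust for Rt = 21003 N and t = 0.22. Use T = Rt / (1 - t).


Formula: T = Rt / (1 - t)
Step 1 — (1 - t) = 1 - 0.22 = 0.78
Step 2 — T = 21003 / 0.78 ≈ 26927 N (5 s.f.)

26927 N


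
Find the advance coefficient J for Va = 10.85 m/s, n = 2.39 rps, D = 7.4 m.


Formula: J = Va / (n * D)
Step 1 — n * D = 2.39 * 7.4 = 17.686
Step 2 — J = 10.85 / 17.686 ≈ 0.61348 (5 s.f.)

0.61348


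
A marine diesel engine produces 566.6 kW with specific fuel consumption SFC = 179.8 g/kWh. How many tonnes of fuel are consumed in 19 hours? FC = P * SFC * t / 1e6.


Formula: FC (tonnes) = P * SFC * t / 1,000,000
Step 1 — P * SFC * t = 566.6 * 179.8 * 19 = 1935618.92 g
Step 2 — FC (tonnes) = 1935618.92 / 1,000,000 ≈ 1.9356 tonnes (5 s.f.)

1.9356 tonnes


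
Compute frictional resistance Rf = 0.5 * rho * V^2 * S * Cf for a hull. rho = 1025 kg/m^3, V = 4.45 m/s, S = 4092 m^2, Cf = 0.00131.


Formula: Rf = 0.5 * rho * V^2 * S * Cf
Step 1 — V^2 = 4.45^2 = 19.8025
Step 2 — 0.5 * rho * V^2 = 0.5 * 1025 * 19.8025 = 10148.78125
Step 3 — Rf = 10148.78125 * 4092 * 0.00131 ≈ 54403 N (5 s.f.)

54403 N


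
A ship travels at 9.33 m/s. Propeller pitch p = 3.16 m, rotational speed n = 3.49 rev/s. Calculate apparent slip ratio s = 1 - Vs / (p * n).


Formula: s = 1 - Vs / (p * n)
Step 1 — p * n = 3.16 * 3.49 = 11.0284
Step 2 — Vs / (p*n) = 9.33 / 11.0284 = 0.845998 (6 d.p.)
Step 3 — s = 1 - 0.845998 = 0.154002

0.154002


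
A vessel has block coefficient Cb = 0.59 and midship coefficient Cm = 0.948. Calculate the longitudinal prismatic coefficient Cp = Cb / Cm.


Formula: Cp = Cb / Cm
Substituting: Cp = 0.59 / 0.948
Result: Cp ≈ 0.62236 (5 s.f.)

0.62236


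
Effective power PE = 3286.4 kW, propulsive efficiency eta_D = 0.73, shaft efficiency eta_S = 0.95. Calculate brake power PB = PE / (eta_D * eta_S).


Formula: PB = PE / (eta_D * eta_S)
Step 1 — combined efficiency = eta_D * eta_S = 0.73 * 0.95 = 0.6935
Step 2 — PB = 3286.4 / 0.6935 ≈ 4738.9 kW (5 s.f.)

4738.9 kW


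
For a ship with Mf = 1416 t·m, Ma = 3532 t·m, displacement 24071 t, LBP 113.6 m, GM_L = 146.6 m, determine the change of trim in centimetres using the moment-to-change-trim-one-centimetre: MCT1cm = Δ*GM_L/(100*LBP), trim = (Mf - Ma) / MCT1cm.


Formula: net trimming moment = Mf - Ma; MCT1cm = Δ*GM_L/(100*LBP); trim = net moment / MCT1cm
Step 1 — net trimming moment = 1416 - 3532 = -2116 t·m
Step 2 — MCT1cm = 24071 * 146.6 / (100 * 113.6) = 310.6346 t·m/cm
Step 3 — trim = -2116 / 310.6346 ≈ -6.8119 cm (5 s.f.)

-6.8119 cm


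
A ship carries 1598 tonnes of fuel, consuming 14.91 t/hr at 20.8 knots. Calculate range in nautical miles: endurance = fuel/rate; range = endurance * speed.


Formula: endurance = fuel / rate; range = endurance * speed
Step 1 — endurance = 1598 / 14.91 = 107.1764 hours
Step 2 — range = 107.1764 * 20.8 ≈ 2229.3 nautical miles (5 s.f.)

2229.3 NM


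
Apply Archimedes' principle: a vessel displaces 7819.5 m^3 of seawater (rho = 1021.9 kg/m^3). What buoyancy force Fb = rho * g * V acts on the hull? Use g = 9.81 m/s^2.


Formula: Fb = rho * g * V
Substituting: Fb = 1021.9 * 9.81 * 7819.5
Intermediate: 1021.9 * 9.81 = 10024.839
Result: Fb = 10024.839 * 7819.5 ≈ 78389000 N (5 s.f.)

78389000 N


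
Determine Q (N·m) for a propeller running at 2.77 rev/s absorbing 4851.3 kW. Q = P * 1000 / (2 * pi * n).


Formula: Q = P_W / (2 * pi * n)
Step 1 — P_W = 4851.3 kW * 1000 = 4851300.0 W
Step 2 — 2 * pi * n = 2 * pi * 2.77 = 17.404423
Step 3 — Q = 4851300.0 / 17.404423 ≈ 278740 N·m (5 s.f.)

278740 N·m


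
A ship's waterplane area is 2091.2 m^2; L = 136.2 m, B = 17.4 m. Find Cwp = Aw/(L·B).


Formula: Cwp = Aw / (L * B)
Step 1 — L * B = 136.2 * 17.4 = 2369.88 m^2
Step 2 — Cwp = 2091.2 / 2369.88 ≈ 0.88241 (5 s.f.)

0.88241


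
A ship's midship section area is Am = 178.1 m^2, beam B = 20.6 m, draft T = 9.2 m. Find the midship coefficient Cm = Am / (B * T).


Formula: Cm = Am / (B * T)
Step 1 — B * T = 20.6 * 9.2 = 189.52 m^2
Step 2 — Cm = 178.1 / 189.52 ≈ 0.93974 (5 s.f.)

0.93974


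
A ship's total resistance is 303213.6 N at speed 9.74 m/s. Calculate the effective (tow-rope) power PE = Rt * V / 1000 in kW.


Formula: PE = Rt * V / 1000 (kW)
Step 1 — PE (W) = 303213.6 * 9.74 = 2953300.464 W
Step 2 — PE (kW) = 2953300.464 / 1000 ≈ 2953.3 kW (5 s.f.)

2953.3 kW


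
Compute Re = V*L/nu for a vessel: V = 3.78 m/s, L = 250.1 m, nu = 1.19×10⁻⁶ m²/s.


Formula: Re = V * L / nu
Step 1 — V * L = 3.78 * 250.1 = 945.378 m^2/s
Step 2 — Re = 945.378 / 1.19e-6 = 7.94e+08

7.94e+08


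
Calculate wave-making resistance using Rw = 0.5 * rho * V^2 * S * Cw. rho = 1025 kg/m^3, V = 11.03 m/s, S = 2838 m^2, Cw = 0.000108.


Formula: Rw = 0.5 * rho * V^2 * S * Cw
Step 1 — V^2 = 11.03^2 = 121.6609
Step 2 — 0.5 * rho * V^2 = 0.5 * 1025 * 121.6609 = 62351.21125
Step 3 — Rw = 62351.21125 * 2838 * 0.000108 ≈ 19111 N (5 s.f.)

19111 N


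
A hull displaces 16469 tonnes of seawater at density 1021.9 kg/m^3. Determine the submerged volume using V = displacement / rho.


Formula: V = mass / rho
Step 1 — convert tonnes to kg: 16469 t * 1000 = 16469000 kg
Step 2 — V = 16469000 / 1021.9 ≈ 16116 m^3 (5 s.f.)

16116 m^3


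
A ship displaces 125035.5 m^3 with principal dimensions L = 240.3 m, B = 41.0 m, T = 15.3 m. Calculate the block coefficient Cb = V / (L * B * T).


Formula: Cb = V / (L * B * T)
Step 1 — L * B * T = 240.3 * 41.0 * 15.3 = 150740.19 m^3
Step 2 — Cb = 125035.5 / 150740.19 ≈ 0.82948 (5 s.f.)

0.82948


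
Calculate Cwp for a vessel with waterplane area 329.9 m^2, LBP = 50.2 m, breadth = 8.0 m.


Formula: Cwp = Aw / (L * B)
Step 1 — L * B = 50.2 * 8.0 = 401.6 m^2
Step 2 — Cwp = 329.9 / 401.6 ≈ 0.82146 (5 s.f.)

0.82146


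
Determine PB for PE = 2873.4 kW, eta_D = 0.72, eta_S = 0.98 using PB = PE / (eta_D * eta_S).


Formula: PB = PE / (eta_D * eta_S)
Step 1 — combined efficiency = eta_D * eta_S = 0.72 * 0.98 = 0.7056
Step 2 — PB = 2873.4 / 0.7056 ≈ 4072.3 kW (5 s.f.)

4072.3 kW


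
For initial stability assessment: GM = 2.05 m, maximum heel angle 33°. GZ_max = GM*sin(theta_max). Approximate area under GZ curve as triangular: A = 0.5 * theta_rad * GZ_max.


Formula: GZ_max = GM * sin(theta); Area = 0.5 * theta_rad * GZ_max
Step 1 — GZ_max = 2.05 * sin(33°) = 2.05 * 0.544639 = 1.11651 m
Step 2 — theta_rad = 33 * pi/180 = 0.575959 rad
Step 3 — Area = 0.5 * 0.575959 * 1.11651 ≈ 0.32153 m·rad (5 s.f.)

0.32153 m·rad


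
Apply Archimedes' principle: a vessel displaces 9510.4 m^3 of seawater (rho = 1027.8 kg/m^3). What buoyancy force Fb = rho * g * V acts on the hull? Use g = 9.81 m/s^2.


Formula: Fb = rho * g * V
Substituting: Fb = 1027.8 * 9.81 * 9510.4
Intermediate: 1027.8 * 9.81 = 10082.718
Result: Fb = 10082.718 * 9510.4 ≈ 95891000 N (5 s.f.)

95891000 N


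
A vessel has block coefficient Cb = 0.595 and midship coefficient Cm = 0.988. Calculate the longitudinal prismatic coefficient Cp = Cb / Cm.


Formula: Cp = Cb / Cm
Substituting: Cp = 0.595 / 0.988
Result: Cp ≈ 0.60223 (5 s.f.)

0.60223


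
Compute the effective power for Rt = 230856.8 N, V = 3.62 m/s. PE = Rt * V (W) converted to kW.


Formula: PE = Rt * V / 1000 (kW)
Step 1 — PE (W) = 230856.8 * 3.62 = 835701.616 W
Step 2 — PE (kW) = 835701.616 / 1000 ≈ 835.70 kW (5 s.f.)

835.70 kW


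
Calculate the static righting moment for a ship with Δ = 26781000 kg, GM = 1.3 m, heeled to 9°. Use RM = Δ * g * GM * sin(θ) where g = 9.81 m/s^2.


Formula: GZ = GM * sin(theta); RM = disp * g * GZ
Step 1 — GZ = 1.3 * sin(9°) = 1.3 * 0.156434 = 0.203364 m
Step 2 — RM = 26781000 * 9.81 * 0.203364 ≈ 53428000 N·m (5 s.f.)

53428000 N·m


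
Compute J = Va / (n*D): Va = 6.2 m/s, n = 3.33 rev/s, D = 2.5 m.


Formula: J = Va / (n * D)
Step 1 — n * D = 3.33 * 2.5 = 8.325
Step 2 — J = 6.2 / 8.325 ≈ 0.74474 (5 s.f.)

0.74474


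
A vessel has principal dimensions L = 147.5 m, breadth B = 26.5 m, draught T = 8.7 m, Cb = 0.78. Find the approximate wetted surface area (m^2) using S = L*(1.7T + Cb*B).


Formula: S = 1.7*L*T + V/T with V = Cb*L*B*T, i.e. S = L * (1.7*T + Cb*B)
Step 1 — 1.7*T = 1.7 * 8.7 = 14.79 m
Step 2 — Cb*B = 0.78 * 26.5 = 20.67 m
Step 3 — 1.7*T + Cb*B = 14.79 + 20.67 = 35.46 m
Step 4 — S = 147.5 * 35.46 ≈ 5230.4 m^2 (5 s.f.)

5230.4 m^2


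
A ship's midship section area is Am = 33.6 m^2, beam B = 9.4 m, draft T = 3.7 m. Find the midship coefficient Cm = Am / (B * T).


Formula: Cm = Am / (B * T)
Step 1 — B * T = 9.4 * 3.7 = 34.78 m^2
Step 2 — Cm = 33.6 / 34.78 ≈ 0.96607 (5 s.f.)

0.96607


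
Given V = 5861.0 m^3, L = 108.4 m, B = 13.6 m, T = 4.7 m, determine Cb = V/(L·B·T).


Formula: Cb = V / (L * B * T)
Step 1 — L * B * T = 108.4 * 13.6 * 4.7 = 6928.928 m^3
Step 2 — Cb = 5861.0 / 6928.928 ≈ 0.84587 (5 s.f.)

0.84587


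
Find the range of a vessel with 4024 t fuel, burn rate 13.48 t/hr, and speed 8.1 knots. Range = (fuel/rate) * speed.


Formula: endurance = fuel / rate; range = endurance * speed
Step 1 — endurance = 4024 / 13.48 = 298.5163 hours
Step 2 — range = 298.5163 * 8.1 ≈ 2418.0 nautical miles (5 s.f.)

2418.0 NM


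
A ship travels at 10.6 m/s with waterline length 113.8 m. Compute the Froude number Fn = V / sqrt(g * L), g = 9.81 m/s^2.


Formula: Fn = V / sqrt(g * L)
Step 1 — g * L = 9.81 * 113.8 = 1116.378
Step 2 — sqrt(g * L) = sqrt(1116.378) = 33.412243
Step 3 — Fn = 10.6 / 33.412243 ≈ 0.31725 (5 s.f.)

0.31725


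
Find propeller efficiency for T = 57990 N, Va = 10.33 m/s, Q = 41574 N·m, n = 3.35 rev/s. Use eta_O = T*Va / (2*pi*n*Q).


Formula: eta = T * Va / (2 * pi * n * Q)
Step 1 — numerator = T * Va = 57990 * 10.33 = 599036.7
Step 2 — 2 * pi * n = 2 * pi * 3.35 = 21.048671
Step 3 — denominator = 21.048671 * 41574 = 875077.45
Step 4 — eta = 599036.7 / 875077.45 ≈ 0.68455 (5 s.f.)

0.68455


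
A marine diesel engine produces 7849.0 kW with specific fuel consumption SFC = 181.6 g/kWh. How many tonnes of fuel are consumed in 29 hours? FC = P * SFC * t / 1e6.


Formula: FC (tonnes) = P * SFC * t / 1,000,000
Step 1 — P * SFC * t = 7849.0 * 181.6 * 29 = 41335973.6 g
Step 2 — FC (tonnes) = 41335973.6 / 1,000,000 ≈ 41.336 tonnes (5 s.f.)

41.336 tonnes


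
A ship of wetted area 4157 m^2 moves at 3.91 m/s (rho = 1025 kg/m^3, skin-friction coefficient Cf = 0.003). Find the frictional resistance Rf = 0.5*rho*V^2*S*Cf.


Formula: Rf = 0.5 * rho * V^2 * S * Cf
Step 1 — V^2 = 3.91^2 = 15.2881
Step 2 — 0.5 * rho * V^2 = 0.5 * 1025 * 15.2881 = 7835.15125
Step 3 — Rf = 7835.15125 * 4157 * 0.003 ≈ 97712 N (5 s.f.)

97712 N


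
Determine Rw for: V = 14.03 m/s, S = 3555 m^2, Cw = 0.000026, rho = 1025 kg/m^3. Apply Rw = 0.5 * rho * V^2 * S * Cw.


Formula: Rw = 0.5 * rho * V^2 * S * Cw
Step 1 — V^2 = 14.03^2 = 196.8409
Step 2 — 0.5 * rho * V^2 = 0.5 * 1025 * 196.8409 = 100880.96125
Step 3 — Rw = 100880.96125 * 3555 * 0.000026 ≈ 9324.4 N (5 s.f.)

9324.4 N


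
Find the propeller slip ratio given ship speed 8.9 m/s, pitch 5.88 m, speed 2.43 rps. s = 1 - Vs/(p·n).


Formula: s = 1 - Vs / (p * n)
Step 1 — p * n = 5.88 * 2.43 = 14.2884
Step 2 — Vs / (p*n) = 8.9 / 14.2884 = 0.622883 (6 d.p.)
Step 3 — s = 1 - 0.622883 = 0.377117

0.377117


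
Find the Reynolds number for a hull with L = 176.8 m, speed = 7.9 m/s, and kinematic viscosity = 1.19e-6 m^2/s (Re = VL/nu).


Formula: Re = V * L / nu
Step 1 — V * L = 7.9 * 176.8 = 1396.72 m^2/s
Step 2 — Re = 1396.72 / 1.19e-6 = 1.17e+09

1.17e+09


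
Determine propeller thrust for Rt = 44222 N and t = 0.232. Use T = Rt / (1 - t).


Formula: T = Rt / (1 - t)
Step 1 — (1 - t) = 1 - 0.232 = 0.768
Step 2 — T = 44222 / 0.768 ≈ 57581 N (5 s.f.)

57581 N


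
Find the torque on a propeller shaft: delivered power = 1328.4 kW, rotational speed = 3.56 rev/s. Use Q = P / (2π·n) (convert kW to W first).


Formula: Q = P_W / (2 * pi * n)
Step 1 — P_W = 1328.4 kW * 1000 = 1328400.0 W
Step 2 — 2 * pi * n = 2 * pi * 3.56 = 22.36814
Step 3 — Q = 1328400.0 / 22.36814 ≈ 59388 N·m (5 s.f.)

59388 N·m


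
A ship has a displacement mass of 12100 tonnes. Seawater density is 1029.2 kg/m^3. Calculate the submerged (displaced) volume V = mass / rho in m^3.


Formula: V = mass / rho
Step 1 — convert tonnes to kg: 12100 t * 1000 = 12100000 kg
Step 2 — V = 12100000 / 1029.2 ≈ 11757 m^3 (5 s.f.)

11757 m^3


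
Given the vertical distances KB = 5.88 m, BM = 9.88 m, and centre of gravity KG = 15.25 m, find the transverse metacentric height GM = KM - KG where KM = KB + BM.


Formula: GM = KB + BM - KG
Step 1 — KM = KB + BM = 5.88 + 9.88 = 15.76 m
Step 2 — GM = KM - KG = 15.76 - 15.25 = 0.51 m

0.51 m


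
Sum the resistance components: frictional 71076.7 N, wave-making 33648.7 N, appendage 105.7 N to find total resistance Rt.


Formula: Rt = Rf + Rw + Ra
Substituting: Rt = 71076.7 + 33648.7 + 105.7
Result: Rt = 104831.1 N

104831.1 N


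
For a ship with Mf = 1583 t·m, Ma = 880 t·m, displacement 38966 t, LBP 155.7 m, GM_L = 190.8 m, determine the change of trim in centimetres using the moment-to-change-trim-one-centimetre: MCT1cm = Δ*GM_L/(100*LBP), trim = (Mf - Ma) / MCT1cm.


Formula: net trimming moment = Mf - Ma; MCT1cm = Δ*GM_L/(100*LBP); trim = net moment / MCT1cm
Step 1 — net trimming moment = 1583 - 880 = 703 t·m
Step 2 — MCT1cm = 38966 * 190.8 / (100 * 155.7) = 477.5024 t·m/cm
Step 3 — trim = 703 / 477.5024 ≈ 1.4722 cm (5 s.f.)

1.4722 cm


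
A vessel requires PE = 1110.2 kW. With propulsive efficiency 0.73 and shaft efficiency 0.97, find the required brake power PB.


Formula: PB = PE / (eta_D * eta_S)
Step 1 — combined efficiency = eta_D * eta_S = 0.73 * 0.97 = 0.7081
Step 2 — PB = 1110.2 / 0.7081 ≈ 1567.9 kW (5 s.f.)

1567.9 kW


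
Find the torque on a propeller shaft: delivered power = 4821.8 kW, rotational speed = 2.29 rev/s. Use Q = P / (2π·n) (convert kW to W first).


Formula: Q = P_W / (2 * pi * n)
Step 1 — P_W = 4821.8 kW * 1000 = 4821800.0 W
Step 2 — 2 * pi * n = 2 * pi * 2.29 = 14.388494
Step 3 — Q = 4821800.0 / 14.388494 ≈ 335110 N·m (5 s.f.)

335110 N·m


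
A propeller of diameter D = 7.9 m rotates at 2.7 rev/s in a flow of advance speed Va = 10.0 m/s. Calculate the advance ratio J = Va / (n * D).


Formula: J = Va / (n * D)
Step 1 — n * D = 2.7 * 7.9 = 21.33
Step 2 — J = 10.0 / 21.33 ≈ 0.46882 (5 s.f.)

0.46882


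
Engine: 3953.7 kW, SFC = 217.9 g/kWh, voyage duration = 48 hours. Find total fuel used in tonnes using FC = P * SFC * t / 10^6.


Formula: FC (tonnes) = P * SFC * t / 1,000,000
Step 1 — P * SFC * t = 3953.7 * 217.9 * 48 = 41352539.04 g
Step 2 — FC (tonnes) = 41352539.04 / 1,000,000 ≈ 41.353 tonnes (5 s.f.)

41.353 tonnes


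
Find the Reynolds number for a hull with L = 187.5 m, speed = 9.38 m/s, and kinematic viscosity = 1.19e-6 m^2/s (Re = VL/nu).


Formula: Re = V * L / nu
Step 1 — V * L = 9.38 * 187.5 = 1758.75 m^2/s
Step 2 — Re = 1758.75 / 1.19e-6 = 1.48e+09

1.48e+09


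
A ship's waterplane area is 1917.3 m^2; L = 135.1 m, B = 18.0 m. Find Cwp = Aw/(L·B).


Formula: Cwp = Aw / (L * B)
Step 1 — L * B = 135.1 * 18.0 = 2431.8 m^2
Step 2 — Cwp = 1917.3 / 2431.8 ≈ 0.78843 (5 s.f.)

0.78843


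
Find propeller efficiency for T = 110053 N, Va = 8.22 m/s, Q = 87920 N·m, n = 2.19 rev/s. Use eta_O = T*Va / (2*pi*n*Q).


Formula: eta = T * Va / (2 * pi * n * Q)
Step 1 — numerator = T * Va = 110053 * 8.22 = 904635.66
Step 2 — 2 * pi * n = 2 * pi * 2.19 = 13.760176
Step 3 — denominator = 13.760176 * 87920 = 1209794.67
Step 4 — eta = 904635.66 / 1209794.67 ≈ 0.74776 (5 s.f.)

0.74776


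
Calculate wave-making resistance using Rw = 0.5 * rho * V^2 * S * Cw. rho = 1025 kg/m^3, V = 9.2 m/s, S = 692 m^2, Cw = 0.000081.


Formula: Rw = 0.5 * rho * V^2 * S * Cw
Step 1 — V^2 = 9.2^2 = 84.64
Step 2 — 0.5 * rho * V^2 = 0.5 * 1025 * 84.64 = 43378.0
Step 3 — Rw = 43378.0 * 692 * 0.000081 ≈ 2431.4 N (5 s.f.)

2431.4 N


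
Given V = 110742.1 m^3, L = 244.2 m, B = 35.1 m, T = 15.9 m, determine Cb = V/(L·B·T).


Formula: Cb = V / (L * B * T)
Step 1 — L * B * T = 244.2 * 35.1 * 15.9 = 136285.578 m^3
Step 2 — Cb = 110742.1 / 136285.578 ≈ 0.81257 (5 s.f.)

0.81257


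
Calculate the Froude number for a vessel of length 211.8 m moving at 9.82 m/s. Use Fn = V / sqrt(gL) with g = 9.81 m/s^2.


Formula: Fn = V / sqrt(g * L)
Step 1 — g * L = 9.81 * 211.8 = 2077.758
Step 2 — sqrt(g * L) = sqrt(2077.758) = 45.582431
Step 3 — Fn = 9.82 / 45.582431 ≈ 0.21543 (5 s.f.)

0.21543


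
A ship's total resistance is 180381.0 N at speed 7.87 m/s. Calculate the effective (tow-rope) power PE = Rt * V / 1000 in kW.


Formula: PE = Rt * V / 1000 (kW)
Step 1 — PE (W) = 180381.0 * 7.87 = 1419598.47 W
Step 2 — PE (kW) = 1419598.47 / 1000 ≈ 1419.6 kW (5 s.f.)

1419.6 kW
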